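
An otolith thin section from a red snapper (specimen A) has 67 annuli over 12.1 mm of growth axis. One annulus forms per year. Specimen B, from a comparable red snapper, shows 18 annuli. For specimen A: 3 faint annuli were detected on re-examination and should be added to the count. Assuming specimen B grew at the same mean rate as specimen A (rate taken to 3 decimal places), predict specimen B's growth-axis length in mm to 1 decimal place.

Specimen A: correcting the raw count gives 67 + 3 = 70 true annuli.
A: 12.1 mm over 70 years gives 12.1 / 70 ≈ 0.173 mm/yr.
Length of B = 0.173 × 18 = 3.1 mm.

3.1 mm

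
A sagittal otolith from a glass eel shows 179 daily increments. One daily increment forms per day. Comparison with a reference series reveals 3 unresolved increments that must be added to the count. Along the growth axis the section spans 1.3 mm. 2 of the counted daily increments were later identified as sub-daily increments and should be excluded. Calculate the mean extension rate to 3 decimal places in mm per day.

0.007 mm per day

Correcting the raw count gives 179 − 2 + 3 = 180 true daily increments.
Mean rate = 1.3 mm / 180 days ≈ 0.007 mm per day.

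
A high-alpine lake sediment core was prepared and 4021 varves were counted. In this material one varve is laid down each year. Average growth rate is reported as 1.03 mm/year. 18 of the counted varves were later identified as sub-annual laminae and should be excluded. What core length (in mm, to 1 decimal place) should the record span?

4123.1 mm

After corrections the count is 4021 − 18 = 4003 varves.
Predicted length = 1.03 mm/year × 4003 years = 4123.1 mm.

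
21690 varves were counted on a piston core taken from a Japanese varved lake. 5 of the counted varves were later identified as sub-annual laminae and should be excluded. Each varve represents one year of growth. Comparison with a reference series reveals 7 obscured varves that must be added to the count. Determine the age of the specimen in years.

Adjusted count: 21690 − 5 + 7 = 21692 varves.
With a one-to-one varve periodicity this is 21692 years.

21692 yr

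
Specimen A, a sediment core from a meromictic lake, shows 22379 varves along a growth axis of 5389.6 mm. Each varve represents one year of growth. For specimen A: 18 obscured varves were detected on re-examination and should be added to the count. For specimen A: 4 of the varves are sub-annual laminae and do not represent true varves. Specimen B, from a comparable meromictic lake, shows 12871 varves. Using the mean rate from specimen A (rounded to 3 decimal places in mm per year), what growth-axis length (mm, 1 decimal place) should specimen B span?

3101.9 mm

Specimen A: true varve count = 22379 − 4 + 18 = 22393.
A: Extension rate ≈ 5389.6 / 22393 = 0.241 mm per year.
For B, 0.241 mm/year × 12871 years = 3101.9 mm.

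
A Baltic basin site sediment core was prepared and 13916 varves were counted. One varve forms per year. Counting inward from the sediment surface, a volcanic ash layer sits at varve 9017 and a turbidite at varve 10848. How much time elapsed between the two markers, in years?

10848 − 9017 = 1831 varves lie between the two events.
That is 1831 years at one varve per year.

1831 yr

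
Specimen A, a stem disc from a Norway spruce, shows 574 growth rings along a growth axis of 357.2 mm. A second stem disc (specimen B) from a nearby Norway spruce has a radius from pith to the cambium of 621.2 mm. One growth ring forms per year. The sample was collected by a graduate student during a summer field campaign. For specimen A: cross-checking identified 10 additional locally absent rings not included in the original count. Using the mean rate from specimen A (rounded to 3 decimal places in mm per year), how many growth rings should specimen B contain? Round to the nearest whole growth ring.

1015 growth rings

Specimen A: adjusted count: 574 + 10 = 584 growth rings.
A: Extension rate ≈ 357.2 / 584 = 0.612 mm/yr.
For B, 621.2 / 0.612 = 1015.03 years ≈ 1015 growth rings.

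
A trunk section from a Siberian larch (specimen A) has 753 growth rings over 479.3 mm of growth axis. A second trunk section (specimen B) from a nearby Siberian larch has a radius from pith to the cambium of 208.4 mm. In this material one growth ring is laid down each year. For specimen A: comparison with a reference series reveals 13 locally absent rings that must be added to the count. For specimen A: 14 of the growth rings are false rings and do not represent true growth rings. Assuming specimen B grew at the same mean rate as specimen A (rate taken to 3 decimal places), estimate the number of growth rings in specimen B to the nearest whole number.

327 growth rings

Specimen A: after corrections the count is 753 − 14 + 13 = 752 growth rings.
A: Mean rate = 479.3 mm / 752 years ≈ 0.637 mm/year.
B spans 208.4 / 0.637 = 327.16 years ≈ 327 growth rings.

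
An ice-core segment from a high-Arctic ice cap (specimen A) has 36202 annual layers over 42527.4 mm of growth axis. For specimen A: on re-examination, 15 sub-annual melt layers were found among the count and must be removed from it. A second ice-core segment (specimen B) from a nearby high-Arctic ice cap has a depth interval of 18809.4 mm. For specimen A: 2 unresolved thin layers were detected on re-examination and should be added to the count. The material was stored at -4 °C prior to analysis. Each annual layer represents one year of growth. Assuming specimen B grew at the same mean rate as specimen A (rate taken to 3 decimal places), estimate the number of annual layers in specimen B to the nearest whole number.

Specimen A: adjusted count: 36202 − 15 + 2 = 36189 annual layers.
A: Extension rate ≈ 42527.4 / 36189 = 1.175 mm/yr.
For B, 18809.4 / 1.175 = 16008.00 years ≈ 16008 annual layers.

16008 annual layers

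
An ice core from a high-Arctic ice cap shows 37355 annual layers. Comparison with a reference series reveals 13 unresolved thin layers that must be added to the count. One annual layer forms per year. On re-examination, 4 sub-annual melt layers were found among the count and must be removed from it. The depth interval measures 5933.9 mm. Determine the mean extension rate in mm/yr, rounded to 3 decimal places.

0.159 mm/yr

Correcting the raw count gives 37355 − 4 + 13 = 37364 true annual layers.
Extension rate ≈ 5933.9 / 37364 = 0.159 mm/yr.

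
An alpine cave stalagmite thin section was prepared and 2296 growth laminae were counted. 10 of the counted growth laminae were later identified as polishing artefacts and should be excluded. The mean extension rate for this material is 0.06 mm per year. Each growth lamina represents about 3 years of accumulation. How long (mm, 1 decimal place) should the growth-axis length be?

Correcting the raw count gives 2296 − 10 = 2286 true growth laminae.
At 3 years per growth lamina, 2286 × 3 = 6858 years.
6858 years at 0.06 mm/year gives 0.06 × 6858 = 411.5 mm.

411.5 mm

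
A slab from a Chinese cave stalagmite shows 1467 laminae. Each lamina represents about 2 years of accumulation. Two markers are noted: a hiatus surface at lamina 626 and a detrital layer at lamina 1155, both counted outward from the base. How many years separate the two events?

1058 years

Separation: 1155 − 626 = 529 laminae.
529 laminae at 2 years each span 529 × 2 = 1058 years.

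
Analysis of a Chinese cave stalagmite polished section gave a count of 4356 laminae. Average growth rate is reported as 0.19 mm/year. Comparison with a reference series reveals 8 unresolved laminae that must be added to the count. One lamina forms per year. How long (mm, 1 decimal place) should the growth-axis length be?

829.2 mm

Correcting the raw count gives 4356 + 8 = 4364 true laminae.
Length ≈ 0.19 × 4364 = 829.2 mm.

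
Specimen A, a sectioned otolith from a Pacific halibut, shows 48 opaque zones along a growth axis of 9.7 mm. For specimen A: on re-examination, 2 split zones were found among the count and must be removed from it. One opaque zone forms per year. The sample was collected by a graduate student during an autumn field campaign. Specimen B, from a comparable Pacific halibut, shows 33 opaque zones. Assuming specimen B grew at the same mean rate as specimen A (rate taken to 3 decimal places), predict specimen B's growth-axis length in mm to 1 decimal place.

7.0 mm

Specimen A: correcting the raw count gives 48 − 2 = 46 true opaque zones.
A: Extension rate ≈ 9.7 / 46 = 0.211 mm/year.
Length of B = 0.211 × 33 = 7.0 mm.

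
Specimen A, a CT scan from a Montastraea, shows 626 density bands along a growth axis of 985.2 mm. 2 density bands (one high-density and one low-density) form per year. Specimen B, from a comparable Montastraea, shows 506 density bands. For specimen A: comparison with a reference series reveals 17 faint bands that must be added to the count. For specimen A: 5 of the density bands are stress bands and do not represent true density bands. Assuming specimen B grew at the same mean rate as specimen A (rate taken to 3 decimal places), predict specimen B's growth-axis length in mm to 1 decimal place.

Specimen A: after corrections the count is 626 − 5 + 17 = 638 density bands.
Specimen A: dividing by 2 density bands per year: 638 / 2 = 319 years.
A: Mean rate = 985.2 mm / 319 years ≈ 3.088 mm per year.
Specimen B: 506 density bands at 2 per year is 506 / 2 = 253 years. B's length ≈ 3.088 × 253 = 781.3 mm.

781.3 mm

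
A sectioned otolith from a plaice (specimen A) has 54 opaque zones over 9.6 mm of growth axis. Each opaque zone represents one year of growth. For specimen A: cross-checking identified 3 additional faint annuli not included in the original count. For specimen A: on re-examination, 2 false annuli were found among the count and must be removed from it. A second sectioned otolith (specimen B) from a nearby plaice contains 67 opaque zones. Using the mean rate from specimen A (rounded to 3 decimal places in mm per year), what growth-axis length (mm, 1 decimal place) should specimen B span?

Specimen A: adjusted count: 54 − 2 + 3 = 55 opaque zones.
A: 9.6 mm over 55 years gives 9.6 / 55 ≈ 0.175 mm per year.
For B, 0.175 mm/year × 67 years = 11.7 mm.

11.7 mm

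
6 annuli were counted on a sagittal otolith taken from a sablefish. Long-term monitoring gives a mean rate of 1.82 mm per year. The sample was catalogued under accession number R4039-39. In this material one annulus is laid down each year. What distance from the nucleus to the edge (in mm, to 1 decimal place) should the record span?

10.9 mm

The record spans 6 years at 1.82 mm per year.
6 years at 1.82 mm/year gives 1.82 × 6 = 10.9 mm.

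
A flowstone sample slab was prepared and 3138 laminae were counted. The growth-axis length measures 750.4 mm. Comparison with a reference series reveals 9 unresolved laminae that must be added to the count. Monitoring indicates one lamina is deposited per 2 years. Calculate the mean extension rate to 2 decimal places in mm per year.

0.12 mm per year

After corrections the count is 3138 + 9 = 3147 laminae.
3147 laminae at 2 years each span 3147 × 2 = 6294 years.
750.4 mm over 6294 years gives 750.4 / 6294 ≈ 0.12 mm per year.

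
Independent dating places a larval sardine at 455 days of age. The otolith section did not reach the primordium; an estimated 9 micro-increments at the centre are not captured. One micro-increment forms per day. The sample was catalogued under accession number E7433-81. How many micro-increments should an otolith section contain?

446 micro-increments

Expected micro-increments over 455 days: 455.
Subtracting the 9 micro-increments not captured gives 455 − 9 = 446 micro-increments in the record.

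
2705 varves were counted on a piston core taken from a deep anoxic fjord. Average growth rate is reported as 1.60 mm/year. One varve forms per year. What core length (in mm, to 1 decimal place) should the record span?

The record spans 2705 years at 1.60 mm per year.
Predicted length = 1.60 mm/year × 2705 years = 4328.0 mm.

4328.0 mm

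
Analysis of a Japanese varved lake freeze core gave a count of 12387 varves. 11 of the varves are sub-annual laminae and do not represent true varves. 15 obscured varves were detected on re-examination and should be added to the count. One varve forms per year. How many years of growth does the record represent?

Correcting the raw count gives 12387 − 11 + 15 = 12391 true varves.
At one varve per year, that is 12391 years.

12391 yr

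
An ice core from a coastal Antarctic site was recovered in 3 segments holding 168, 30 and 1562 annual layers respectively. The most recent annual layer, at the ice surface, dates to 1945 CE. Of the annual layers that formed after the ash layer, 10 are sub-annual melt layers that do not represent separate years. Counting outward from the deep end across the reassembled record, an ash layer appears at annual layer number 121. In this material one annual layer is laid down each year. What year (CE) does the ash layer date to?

Total annual layers = 168 + 30 + 1562 = 1760.
The ash layer sits at annual layer 121 from the deep end, so 1760 − 121 = 1639 annual layers formed after it.
Removing the 10 false annual layers leaves 1639 − 10 = 1629 true annual layers beyond the ash layer.
Counting back 1629 years from 1945 CE places the ash layer in 1945 − 1629 = 316 CE.

316 CE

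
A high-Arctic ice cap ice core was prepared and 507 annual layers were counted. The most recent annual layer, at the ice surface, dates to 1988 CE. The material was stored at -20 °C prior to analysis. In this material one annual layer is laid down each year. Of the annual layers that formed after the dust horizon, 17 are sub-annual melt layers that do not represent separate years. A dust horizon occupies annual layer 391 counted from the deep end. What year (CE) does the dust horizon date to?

1889 CE

507 − 391 = 116 annual layers lie beyond the dust horizon toward the ice surface.
Excluding 17 false annual layers: 116 − 17 = 99.
1988 − 99 = 1889 CE.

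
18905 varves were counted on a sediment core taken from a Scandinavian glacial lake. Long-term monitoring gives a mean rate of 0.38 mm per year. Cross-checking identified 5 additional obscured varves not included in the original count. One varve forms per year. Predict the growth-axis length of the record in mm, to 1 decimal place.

7185.8 mm

After corrections the count is 18905 + 5 = 18910 varves.
Length ≈ 0.38 × 18910 = 7185.8 mm.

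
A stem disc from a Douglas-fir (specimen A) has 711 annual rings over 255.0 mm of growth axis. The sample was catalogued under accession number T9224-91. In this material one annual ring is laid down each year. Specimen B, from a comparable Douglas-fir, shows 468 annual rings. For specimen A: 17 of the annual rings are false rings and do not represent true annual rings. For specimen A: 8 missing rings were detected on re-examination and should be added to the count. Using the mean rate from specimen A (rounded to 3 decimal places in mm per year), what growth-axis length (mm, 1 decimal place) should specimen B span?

169.9 mm

Specimen A: true annual ring count = 711 − 17 + 8 = 702.
A: Extension rate ≈ 255.0 / 702 = 0.363 mm/yr.
Length of B = 0.363 × 468 = 169.9 mm.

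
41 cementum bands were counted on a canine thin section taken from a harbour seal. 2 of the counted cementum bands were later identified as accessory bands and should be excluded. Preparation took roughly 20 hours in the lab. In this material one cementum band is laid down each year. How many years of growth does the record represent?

39 yr

After corrections the count is 41 − 2 = 39 cementum bands.
With a one-to-one cementum band periodicity this is 39 years.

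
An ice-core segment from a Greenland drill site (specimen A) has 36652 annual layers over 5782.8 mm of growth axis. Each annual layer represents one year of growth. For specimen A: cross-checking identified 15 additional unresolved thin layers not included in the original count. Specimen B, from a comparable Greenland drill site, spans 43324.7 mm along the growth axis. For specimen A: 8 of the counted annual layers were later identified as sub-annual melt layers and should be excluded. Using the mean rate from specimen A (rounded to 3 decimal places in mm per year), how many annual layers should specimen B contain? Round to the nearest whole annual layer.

274207 annual layers

Specimen A: true annual layer count = 36652 − 8 + 15 = 36659.
A: Mean rate = 5782.8 mm / 36659 years ≈ 0.158 mm per year.
Specimen B: 43324.7 mm / 0.158 mm per year = 274206.96 years ≈ 274207 annual layers.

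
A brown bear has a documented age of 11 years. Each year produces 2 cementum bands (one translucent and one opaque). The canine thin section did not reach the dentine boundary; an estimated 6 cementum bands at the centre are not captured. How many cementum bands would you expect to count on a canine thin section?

16 cementum bands

11 years at 2 cementum bands per year gives 11 × 2 = 22 cementum bands.
Subtracting the 6 cementum bands not captured gives 22 − 6 = 16 cementum bands in the record.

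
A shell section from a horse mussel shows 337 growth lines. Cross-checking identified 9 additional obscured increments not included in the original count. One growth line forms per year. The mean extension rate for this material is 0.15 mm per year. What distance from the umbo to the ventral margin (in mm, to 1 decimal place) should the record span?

After corrections the count is 337 + 9 = 346 growth lines.
Length ≈ 0.15 × 346 = 51.9 mm.

51.9 mm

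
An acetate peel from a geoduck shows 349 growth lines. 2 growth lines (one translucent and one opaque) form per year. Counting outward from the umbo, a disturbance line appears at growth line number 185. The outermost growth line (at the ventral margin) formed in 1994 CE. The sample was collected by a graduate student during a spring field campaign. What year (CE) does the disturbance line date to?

349 − 185 = 164 growth lines lie beyond the disturbance line toward the ventral margin.
164 growth lines at 2 per year is 164 / 2 = 82 years.
1994 − 82 = 1912 CE.

1912 CE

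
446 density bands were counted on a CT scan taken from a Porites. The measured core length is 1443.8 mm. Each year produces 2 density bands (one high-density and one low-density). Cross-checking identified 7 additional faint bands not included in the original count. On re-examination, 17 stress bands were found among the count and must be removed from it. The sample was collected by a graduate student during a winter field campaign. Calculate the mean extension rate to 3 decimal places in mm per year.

6.623 mm per year

After corrections the count is 446 − 17 + 7 = 436 density bands.
With 2 density bands per year, 436 / 2 = 218 years.
1443.8 mm over 218 years gives 1443.8 / 218 ≈ 6.623 mm per year.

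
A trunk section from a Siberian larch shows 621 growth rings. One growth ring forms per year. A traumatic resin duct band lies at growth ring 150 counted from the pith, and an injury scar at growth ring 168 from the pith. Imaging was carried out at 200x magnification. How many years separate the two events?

18 yr

The two markers are separated by 168 − 150 = 18 growth rings.
At one growth ring per year, 18 years elapsed between them.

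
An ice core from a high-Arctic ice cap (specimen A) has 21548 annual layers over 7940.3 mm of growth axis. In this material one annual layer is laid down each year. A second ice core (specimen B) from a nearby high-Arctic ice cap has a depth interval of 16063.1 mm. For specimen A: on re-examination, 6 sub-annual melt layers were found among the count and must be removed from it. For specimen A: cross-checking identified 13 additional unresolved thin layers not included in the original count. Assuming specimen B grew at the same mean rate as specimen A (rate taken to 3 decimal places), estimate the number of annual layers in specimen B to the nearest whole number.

Specimen A: true annual layer count = 21548 − 6 + 13 = 21555.
A: Extension rate ≈ 7940.3 / 21555 = 0.368 mm per year.
For B, 16063.1 / 0.368 = 43649.73 years ≈ 43650 annual layers.

43650 annual layers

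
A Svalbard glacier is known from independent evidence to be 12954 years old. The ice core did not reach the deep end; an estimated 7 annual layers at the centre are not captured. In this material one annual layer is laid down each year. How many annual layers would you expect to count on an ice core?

Expected annual layers over 12954 years: 12954.
Less the 7 uncaptured annual layers: 12954 − 7 = 12947.

12947 annual layers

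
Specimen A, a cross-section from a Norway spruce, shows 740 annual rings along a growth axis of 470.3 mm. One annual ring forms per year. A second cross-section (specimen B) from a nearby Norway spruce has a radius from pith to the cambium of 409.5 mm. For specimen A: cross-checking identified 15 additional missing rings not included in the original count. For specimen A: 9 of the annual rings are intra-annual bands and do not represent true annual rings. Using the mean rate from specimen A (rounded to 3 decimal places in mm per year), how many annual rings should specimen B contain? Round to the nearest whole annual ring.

Specimen A: true annual ring count = 740 − 9 + 15 = 746.
A: 470.3 mm over 746 years gives 470.3 / 746 ≈ 0.630 mm per year.
B spans 409.5 / 0.630 = 650.00 years ≈ 650 annual rings.

650 annual rings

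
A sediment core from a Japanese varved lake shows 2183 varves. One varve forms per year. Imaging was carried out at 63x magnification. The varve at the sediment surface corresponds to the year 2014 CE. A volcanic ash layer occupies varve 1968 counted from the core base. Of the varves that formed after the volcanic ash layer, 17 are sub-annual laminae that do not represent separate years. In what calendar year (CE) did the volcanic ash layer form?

1816 CE

2183 − 1968 = 215 varves lie beyond the volcanic ash layer toward the sediment surface.
Excluding 17 false varves: 215 − 17 = 198.
Counting back 198 years from 2014 CE places the volcanic ash layer in 2014 − 198 = 1816 CE.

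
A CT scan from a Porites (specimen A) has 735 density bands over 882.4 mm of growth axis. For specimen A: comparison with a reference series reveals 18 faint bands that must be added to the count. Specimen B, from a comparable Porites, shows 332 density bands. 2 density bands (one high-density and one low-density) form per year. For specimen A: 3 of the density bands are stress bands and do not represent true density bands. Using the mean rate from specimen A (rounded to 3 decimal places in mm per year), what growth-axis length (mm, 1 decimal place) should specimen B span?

Specimen A: adjusted count: 735 − 3 + 18 = 750 density bands.
Specimen A: with 2 density bands per year, 750 / 2 = 375 years.
A: Extension rate ≈ 882.4 / 375 = 2.353 mm per year.
Specimen B: dividing by 2 density bands per year: 332 / 2 = 166 years. B's length ≈ 2.353 × 166 = 390.6 mm.

390.6 mm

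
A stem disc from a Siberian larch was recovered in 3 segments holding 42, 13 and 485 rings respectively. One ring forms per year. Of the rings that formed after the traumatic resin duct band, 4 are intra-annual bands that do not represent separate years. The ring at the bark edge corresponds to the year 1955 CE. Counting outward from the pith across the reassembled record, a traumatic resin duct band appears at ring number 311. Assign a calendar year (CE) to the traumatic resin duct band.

Total rings = 42 + 13 + 485 = 540.
The traumatic resin duct band sits at ring 311 from the pith, so 540 − 311 = 229 rings formed after it.
229 − 4 false = 225 true rings after the traumatic resin duct band.
Counting back 225 years from 1955 CE places the traumatic resin duct band in 1955 − 225 = 1730 CE.

1730 CE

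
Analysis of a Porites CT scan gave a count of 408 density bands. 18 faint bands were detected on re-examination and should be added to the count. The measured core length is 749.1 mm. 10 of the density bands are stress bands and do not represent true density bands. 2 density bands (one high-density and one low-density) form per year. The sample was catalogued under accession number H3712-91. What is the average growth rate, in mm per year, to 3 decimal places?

3.601 mm per year

Correcting the raw count gives 408 − 10 + 18 = 416 true density bands.
With 2 density bands per year, 416 / 2 = 208 years.
Extension rate ≈ 749.1 / 208 = 3.601 mm per year.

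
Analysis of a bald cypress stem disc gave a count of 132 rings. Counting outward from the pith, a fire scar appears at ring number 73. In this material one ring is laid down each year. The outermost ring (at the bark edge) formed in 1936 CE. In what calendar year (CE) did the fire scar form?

1877 CE

The fire scar sits at ring 73 from the pith, so 132 − 73 = 59 rings formed after it.
The ring at the bark edge is 1936 CE, so the fire scar dates to 1936 − 59 = 1877 CE.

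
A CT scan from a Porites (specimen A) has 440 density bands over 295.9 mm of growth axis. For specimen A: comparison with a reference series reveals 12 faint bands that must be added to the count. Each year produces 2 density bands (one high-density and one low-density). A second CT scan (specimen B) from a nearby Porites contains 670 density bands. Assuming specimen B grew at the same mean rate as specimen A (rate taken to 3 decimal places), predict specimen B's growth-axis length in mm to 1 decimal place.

Specimen A: adjusted count: 440 + 12 = 452 density bands.
Specimen A: with 2 density bands per year, 452 / 2 = 226 years.
A: Mean rate = 295.9 mm / 226 years ≈ 1.309 mm per year.
Specimen B: dividing by 2 density bands per year: 670 / 2 = 335 years. For B, 1.309 mm/year × 335 years = 438.5 mm.

438.5 mm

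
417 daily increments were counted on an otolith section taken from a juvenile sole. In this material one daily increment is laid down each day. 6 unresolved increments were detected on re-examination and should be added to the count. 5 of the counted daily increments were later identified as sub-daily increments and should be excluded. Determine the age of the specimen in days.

True daily increment count = 417 − 5 + 6 = 418.
With a one-to-one daily increment periodicity this is 418 days.

418 days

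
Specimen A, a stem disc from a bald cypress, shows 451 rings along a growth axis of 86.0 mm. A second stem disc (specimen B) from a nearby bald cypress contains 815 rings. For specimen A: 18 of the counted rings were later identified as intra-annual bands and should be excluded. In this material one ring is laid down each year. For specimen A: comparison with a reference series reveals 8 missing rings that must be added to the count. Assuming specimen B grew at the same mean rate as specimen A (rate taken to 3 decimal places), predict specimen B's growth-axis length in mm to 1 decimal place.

Specimen A: adjusted count: 451 − 18 + 8 = 441 rings.
A: Mean rate = 86.0 mm / 441 years ≈ 0.195 mm/year.
Length of B = 0.195 × 815 = 158.9 mm.

158.9 mm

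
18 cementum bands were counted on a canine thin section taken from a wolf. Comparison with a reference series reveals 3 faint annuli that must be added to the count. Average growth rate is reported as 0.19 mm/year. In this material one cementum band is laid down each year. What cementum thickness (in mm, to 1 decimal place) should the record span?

Adjusted count: 18 + 3 = 21 cementum bands.
21 years at 0.19 mm/year gives 0.19 × 21 = 4.0 mm.

4.0 mm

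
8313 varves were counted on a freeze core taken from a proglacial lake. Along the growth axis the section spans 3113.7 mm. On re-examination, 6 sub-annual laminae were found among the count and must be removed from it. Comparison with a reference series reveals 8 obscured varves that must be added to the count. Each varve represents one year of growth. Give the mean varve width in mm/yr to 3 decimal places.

True varve count = 8313 − 6 + 8 = 8315.
Mean rate = 3113.7 mm / 8315 years ≈ 0.374 mm/yr.

0.374 mm/yr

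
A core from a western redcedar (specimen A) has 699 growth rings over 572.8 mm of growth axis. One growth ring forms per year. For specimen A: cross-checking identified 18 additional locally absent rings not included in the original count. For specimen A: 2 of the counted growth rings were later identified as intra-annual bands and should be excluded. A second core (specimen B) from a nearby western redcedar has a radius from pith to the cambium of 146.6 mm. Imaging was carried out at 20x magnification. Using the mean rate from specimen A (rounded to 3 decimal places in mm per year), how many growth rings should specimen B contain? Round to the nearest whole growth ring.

183 growth rings

Specimen A: after corrections the count is 699 − 2 + 18 = 715 growth rings.
A: Mean rate = 572.8 mm / 715 years ≈ 0.801 mm/year.
For B, 146.6 / 0.801 = 183.02 years ≈ 183 growth rings.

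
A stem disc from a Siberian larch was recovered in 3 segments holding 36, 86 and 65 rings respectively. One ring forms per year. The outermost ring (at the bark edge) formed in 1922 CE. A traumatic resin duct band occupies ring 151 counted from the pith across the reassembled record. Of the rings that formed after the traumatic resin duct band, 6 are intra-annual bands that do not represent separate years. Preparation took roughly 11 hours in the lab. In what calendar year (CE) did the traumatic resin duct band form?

1892 CE

Total rings = 36 + 86 + 65 = 187.
The traumatic resin duct band sits at ring 151 from the pith, so 187 − 151 = 36 rings formed after it.
Excluding 6 false rings: 36 − 6 = 30.
The ring at the bark edge is 1922 CE, so the traumatic resin duct band dates to 1922 − 30 = 1892 CE.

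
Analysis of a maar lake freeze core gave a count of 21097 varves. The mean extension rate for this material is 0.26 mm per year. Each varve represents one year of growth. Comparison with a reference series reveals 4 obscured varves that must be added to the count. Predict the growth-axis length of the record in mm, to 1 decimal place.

Adjusted count: 21097 + 4 = 21101 varves.
21101 years at 0.26 mm/year gives 0.26 × 21101 = 5486.3 mm.

5486.3 mm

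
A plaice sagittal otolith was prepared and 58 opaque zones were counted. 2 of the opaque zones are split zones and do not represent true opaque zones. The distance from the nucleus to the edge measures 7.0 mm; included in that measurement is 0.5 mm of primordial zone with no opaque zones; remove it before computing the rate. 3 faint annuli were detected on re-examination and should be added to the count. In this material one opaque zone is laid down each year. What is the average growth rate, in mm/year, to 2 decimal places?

Adjusted count: 58 − 2 + 3 = 59 opaque zones.
The growth record spans 7.0 − 0.5 = 6.5 mm.
Mean rate = 6.5 mm / 59 years ≈ 0.11 mm/year.

0.11 mm/year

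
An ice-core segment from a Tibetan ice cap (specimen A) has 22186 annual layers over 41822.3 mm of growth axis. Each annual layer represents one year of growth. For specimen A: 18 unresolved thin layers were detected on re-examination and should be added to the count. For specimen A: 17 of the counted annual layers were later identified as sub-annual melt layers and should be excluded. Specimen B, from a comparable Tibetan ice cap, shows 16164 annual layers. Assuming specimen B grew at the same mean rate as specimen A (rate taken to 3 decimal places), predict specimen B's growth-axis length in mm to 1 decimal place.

30469.1 mm

Specimen A: correcting the raw count gives 22186 − 17 + 18 = 22187 true annual layers.
A: Mean rate = 41822.3 mm / 22187 years ≈ 1.885 mm/yr.
For B, 1.885 mm/year × 16164 years = 30469.1 mm.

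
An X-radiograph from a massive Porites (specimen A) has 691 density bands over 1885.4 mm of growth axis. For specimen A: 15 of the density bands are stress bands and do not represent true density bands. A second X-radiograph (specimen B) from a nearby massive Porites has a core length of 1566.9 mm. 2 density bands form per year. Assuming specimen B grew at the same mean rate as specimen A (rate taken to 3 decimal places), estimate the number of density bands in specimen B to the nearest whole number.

Specimen A: true density band count = 691 − 15 = 676.
Specimen A: with 2 density bands per year, 676 / 2 = 338 years.
A: Extension rate ≈ 1885.4 / 338 = 5.578 mm/year.
For B, 1566.9 / 5.578 = 280.91 years; at 2 density bands per year that is 280.91 × 2 ≈ 562 density bands.

562 density bands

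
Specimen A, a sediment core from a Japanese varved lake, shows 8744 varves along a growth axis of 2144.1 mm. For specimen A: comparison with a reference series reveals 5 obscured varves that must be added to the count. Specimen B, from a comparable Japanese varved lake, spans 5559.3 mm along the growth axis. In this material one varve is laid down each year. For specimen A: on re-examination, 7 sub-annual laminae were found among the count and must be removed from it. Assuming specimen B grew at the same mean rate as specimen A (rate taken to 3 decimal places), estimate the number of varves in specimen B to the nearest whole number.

Specimen A: adjusted count: 8744 − 7 + 5 = 8742 varves.
A: 2144.1 mm over 8742 years gives 2144.1 / 8742 ≈ 0.245 mm per year.
For B, 5559.3 / 0.245 = 22691.02 years ≈ 22691 varves.

22691 varves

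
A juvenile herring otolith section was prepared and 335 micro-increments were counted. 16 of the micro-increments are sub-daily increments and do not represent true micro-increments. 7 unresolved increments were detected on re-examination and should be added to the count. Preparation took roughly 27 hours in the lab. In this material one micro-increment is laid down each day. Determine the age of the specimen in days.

Correcting the raw count gives 335 − 16 + 7 = 326 true micro-increments.
With a one-to-one micro-increment periodicity this is 326 days.

326 days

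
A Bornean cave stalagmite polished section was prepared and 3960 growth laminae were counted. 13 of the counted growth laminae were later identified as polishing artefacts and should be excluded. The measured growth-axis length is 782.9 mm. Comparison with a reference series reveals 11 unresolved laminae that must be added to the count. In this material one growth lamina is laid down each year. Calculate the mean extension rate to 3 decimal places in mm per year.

0.198 mm per year

Correcting the raw count gives 3960 − 13 + 11 = 3958 true growth laminae.
Extension rate ≈ 782.9 / 3958 = 0.198 mm per year.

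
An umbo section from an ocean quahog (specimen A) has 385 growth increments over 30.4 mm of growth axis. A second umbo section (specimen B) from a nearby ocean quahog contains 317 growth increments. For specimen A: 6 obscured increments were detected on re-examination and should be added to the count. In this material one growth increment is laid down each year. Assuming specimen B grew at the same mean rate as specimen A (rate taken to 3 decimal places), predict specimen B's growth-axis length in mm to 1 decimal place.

Specimen A: adjusted count: 385 + 6 = 391 growth increments.
A: Extension rate ≈ 30.4 / 391 = 0.078 mm per year.
B's length ≈ 0.078 × 317 = 24.7 mm.

24.7 mm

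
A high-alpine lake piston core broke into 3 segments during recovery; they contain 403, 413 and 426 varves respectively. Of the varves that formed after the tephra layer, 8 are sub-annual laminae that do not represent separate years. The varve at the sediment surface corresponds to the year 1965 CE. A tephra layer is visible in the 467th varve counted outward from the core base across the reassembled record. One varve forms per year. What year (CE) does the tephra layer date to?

1198 CE

Total varves = 403 + 413 + 426 = 1242.
Between varve 467 and the sediment surface there are 1242 − 467 = 775 varves.
Excluding 8 false varves: 775 − 8 = 767.
The varve at the sediment surface is 1965 CE, so the tephra layer dates to 1965 − 767 = 1198 CE.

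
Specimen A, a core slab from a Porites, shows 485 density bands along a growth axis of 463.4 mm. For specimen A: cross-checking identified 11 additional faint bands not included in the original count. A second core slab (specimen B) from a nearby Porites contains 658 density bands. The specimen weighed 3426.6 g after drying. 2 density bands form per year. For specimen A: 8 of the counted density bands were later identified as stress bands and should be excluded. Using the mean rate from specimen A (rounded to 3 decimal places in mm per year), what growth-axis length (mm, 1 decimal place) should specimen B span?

Specimen A: adjusted count: 485 − 8 + 11 = 488 density bands.
Specimen A: 488 density bands at 2 per year is 488 / 2 = 244 years.
A: 463.4 mm over 244 years gives 463.4 / 244 ≈ 1.899 mm per year.
Specimen B: 658 density bands at 2 per year is 658 / 2 = 329 years. Length of B = 1.899 × 329 = 624.8 mm.

624.8 mm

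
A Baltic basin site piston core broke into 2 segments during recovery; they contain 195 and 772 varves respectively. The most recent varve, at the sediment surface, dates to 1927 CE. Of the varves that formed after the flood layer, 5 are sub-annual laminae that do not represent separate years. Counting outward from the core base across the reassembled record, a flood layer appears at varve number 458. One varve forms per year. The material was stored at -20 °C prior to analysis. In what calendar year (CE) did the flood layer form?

Total varves = 195 + 772 = 967.
967 − 458 = 509 varves lie beyond the flood layer toward the sediment surface.
Excluding 5 false varves: 509 − 5 = 504.
Counting back 504 years from 1927 CE places the flood layer in 1927 − 504 = 1423 CE.

1423 CE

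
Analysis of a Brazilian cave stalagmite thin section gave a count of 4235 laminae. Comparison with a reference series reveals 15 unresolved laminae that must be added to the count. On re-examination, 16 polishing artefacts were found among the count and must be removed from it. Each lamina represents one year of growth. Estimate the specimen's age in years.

True lamina count = 4235 − 16 + 15 = 4234.
With a one-to-one lamina periodicity this is 4234 years.

4234 years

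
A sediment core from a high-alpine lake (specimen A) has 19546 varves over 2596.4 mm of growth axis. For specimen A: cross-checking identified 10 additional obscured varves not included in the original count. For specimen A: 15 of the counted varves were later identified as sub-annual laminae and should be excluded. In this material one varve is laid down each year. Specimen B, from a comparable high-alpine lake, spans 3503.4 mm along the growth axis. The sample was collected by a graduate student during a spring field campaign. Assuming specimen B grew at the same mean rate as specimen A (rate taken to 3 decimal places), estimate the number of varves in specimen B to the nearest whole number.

26341 varves

Specimen A: true varve count = 19546 − 15 + 10 = 19541.
A: Extension rate ≈ 2596.4 / 19541 = 0.133 mm/yr.
For B, 3503.4 / 0.133 = 26341.35 years ≈ 26341 varves.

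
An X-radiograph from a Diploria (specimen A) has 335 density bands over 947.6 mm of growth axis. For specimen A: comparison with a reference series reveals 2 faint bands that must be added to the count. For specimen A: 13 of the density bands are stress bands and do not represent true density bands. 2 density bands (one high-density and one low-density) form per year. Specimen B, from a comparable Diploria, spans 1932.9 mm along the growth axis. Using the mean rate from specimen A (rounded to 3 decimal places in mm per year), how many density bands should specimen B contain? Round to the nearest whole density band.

661 density bands

Specimen A: correcting the raw count gives 335 − 13 + 2 = 324 true density bands.
Specimen A: dividing by 2 density bands per year: 324 / 2 = 162 years.
A: Extension rate ≈ 947.6 / 162 = 5.849 mm/yr.
B spans 1932.9 / 5.849 = 330.47 years; at 2 density bands per year that is 330.47 × 2 ≈ 661 density bands.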